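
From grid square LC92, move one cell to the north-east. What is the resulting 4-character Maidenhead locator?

Longitude square 9; +1 → 10, wraps to 0, carry into field.
Longitude field L = 11; +1 → 12 = M.
Latitude square 2; +1 → 3.

MC03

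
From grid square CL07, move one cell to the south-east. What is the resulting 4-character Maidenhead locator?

CL16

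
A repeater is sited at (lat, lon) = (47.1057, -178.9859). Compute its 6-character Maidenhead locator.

Add 180° to longitude and 90° to latitude: 1.0141, 137.1057.
Field: lon ⌊1.0141/20⌋ = 0 → A; lat ⌊137.1057/10⌋ = 13 → N.
Square: lon ⌊1.0141/2⌋ = 0; lat ⌊7.1057/1⌋ = 7.
Subsquare: lon ⌊1.0141/0.0833333⌋ = 12 → m; lat ⌊0.1057/0.0416667⌋ = 2 → c.

AN07mc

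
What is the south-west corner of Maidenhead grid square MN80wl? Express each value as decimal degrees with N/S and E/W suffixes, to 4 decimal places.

40.4583° N, 77.8333° E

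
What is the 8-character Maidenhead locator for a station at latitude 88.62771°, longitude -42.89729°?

GR88np20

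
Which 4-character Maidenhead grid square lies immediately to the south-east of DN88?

DN97

Longitude square 8; +1 → 9.
Latitude square 8; −1 → 7.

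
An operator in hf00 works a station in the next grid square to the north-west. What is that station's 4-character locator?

GF91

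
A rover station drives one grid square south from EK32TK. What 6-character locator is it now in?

Latitude subsquare k = 10; −1 → 9 = j.
The longitude characters are unchanged.

EK32tj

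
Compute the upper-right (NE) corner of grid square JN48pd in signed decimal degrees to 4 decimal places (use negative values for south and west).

Field J=9, N=13: +9·20° lon, +13·10° lat → SW at lon 0°, lat 40°.
Square 4, 8: +4·2° lon, +8·1° lat → SW at lon 8°, lat 48°.
Subsquare p=15, d=3: +15·0.0833333° lon, +3·0.0416667° lat → SW at lon 9.25°, lat 48.125°.
Cell spans 0.0833333° lon × 0.0416667° lat. NE corner is SW corner plus one full cell.
latitude 48.1667, longitude 9.3333.

48.1667, 9.3333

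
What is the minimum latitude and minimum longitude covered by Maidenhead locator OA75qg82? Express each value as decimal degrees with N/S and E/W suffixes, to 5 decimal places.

Field O=14, A=0: +14·20° lon, +0·10° lat → SW at lon 100°, lat -90°.
Square 7, 5: +7·2° lon, +5·1° lat → SW at lon 114°, lat -85°.
Subsquare q=16, g=6: +16·0.0833333° lon, +6·0.0416667° lat → SW at lon 115.333°, lat -84.75°.
Extended square 8, 2: +8·0.00833333° lon, +2·0.00416667° lat → SW at lon 115.4°, lat -84.7417°.
latitude 84.74167° S, longitude 115.40000° E.

84.74167° S, 115.40000° E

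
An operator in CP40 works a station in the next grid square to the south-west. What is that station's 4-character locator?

CO39

Longitude square 4; −1 → 3.
Latitude square 0; −1 → -1, wraps to 9, carry into field.
Latitude field P = 15; −1 → 14 = O.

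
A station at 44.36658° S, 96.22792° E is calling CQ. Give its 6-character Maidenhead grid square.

NE85cp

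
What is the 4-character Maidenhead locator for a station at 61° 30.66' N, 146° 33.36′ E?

Offset from 180°W / 90°S: lon 326.56°, lat 151.51°.
Field: 326.56/20 → 16 → Q, 151.51/10 → 15 → P; chars QP.
Square: 6.56/2 → 3, 1.51/1 → 1; chars 31.

QP31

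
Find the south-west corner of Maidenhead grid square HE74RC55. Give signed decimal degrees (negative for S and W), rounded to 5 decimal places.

-45.89583, -24.54167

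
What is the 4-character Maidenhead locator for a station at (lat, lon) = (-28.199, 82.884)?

NG11

Add 180° to longitude and 90° to latitude: 262.88, 61.80.
Field (20°×10°, letters A–R): lon ⌊262.88/20⌋ = 13 → N; lat ⌊61.80/10⌋ = 6 → G.
Square (2°×1°, digits 0–9): lon ⌊2.88/2⌋ = 1; lat ⌊1.80/1⌋ = 1.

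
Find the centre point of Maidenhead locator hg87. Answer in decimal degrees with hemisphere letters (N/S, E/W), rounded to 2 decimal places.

22.50° S, 23.00° W

Field H=7, G=6: +7·20° lon, +6·10° lat → SW at lon -40°, lat -30°.
Square 8, 7: +8·2° lon, +7·1° lat → SW at lon -24°, lat -23°.
Cell spans 2° lon × 1° lat. Centre is SW corner plus half of each.
latitude 22.50° S, longitude 23.00° W.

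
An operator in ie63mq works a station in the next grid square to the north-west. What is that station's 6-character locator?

IE63lr

Longitude subsquare m = 12; −1 → 11 = l.
Latitude subsquare q = 16; +1 → 17 = r.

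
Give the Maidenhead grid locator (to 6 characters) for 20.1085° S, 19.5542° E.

JG99sv

Add 180° to longitude and 90° to latitude: 199.5542, 69.8915.
Field: lon ⌊199.5542/20⌋ = 9 → J; lat ⌊69.8915/10⌋ = 6 → G.
Square: lon ⌊19.5542/2⌋ = 9; lat ⌊9.8915/1⌋ = 9.
Subsquare: lon ⌊1.5542/0.0833333⌋ = 18 → s; lat ⌊0.8915/0.0416667⌋ = 21 → v.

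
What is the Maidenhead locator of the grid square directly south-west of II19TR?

II19sq

Longitude subsquare t = 19; −1 → 18 = s.
Latitude subsquare r = 17; −1 → 16 = q.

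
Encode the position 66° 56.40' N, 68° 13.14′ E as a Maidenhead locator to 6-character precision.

Shift to the Maidenhead origin (180°W, 90°S): lon 248.2190, lat 156.9400.
Field: lon ⌊248.2190/20⌋ = 12 → M; lat ⌊156.9400/10⌋ = 15 → P.
Square: lon ⌊8.2190/2⌋ = 4; lat ⌊6.9400/1⌋ = 6.
Subsquare: lon ⌊0.2190/0.0833333⌋ = 2 → c; lat ⌊0.9400/0.0416667⌋ = 22 → w.

MP46cw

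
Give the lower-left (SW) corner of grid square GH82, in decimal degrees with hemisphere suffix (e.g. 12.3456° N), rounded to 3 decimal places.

Field G=6, H=7: +6·20° lon, +7·10° lat → SW at lon -60°, lat -20°.
Square 8, 2: +8·2° lon, +2·1° lat → SW at lon -44°, lat -18°.
latitude 18.000° S, longitude 44.000° W.

18.000° S, 44.000° W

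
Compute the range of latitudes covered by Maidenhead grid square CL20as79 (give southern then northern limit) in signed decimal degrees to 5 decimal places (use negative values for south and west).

20.78750, 20.79167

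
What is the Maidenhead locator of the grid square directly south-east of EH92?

Longitude square 9; +1 → 10, wraps to 0, carry into field.
Longitude field E = 4; +1 → 5 = F.
Latitude square 2; −1 → 1.

FH01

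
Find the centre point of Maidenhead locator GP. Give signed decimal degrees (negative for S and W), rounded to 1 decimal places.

Field G=6, P=15: +6·20° lon, +15·10° lat → SW at lon -60°, lat 60°.
Cell spans 20° lon × 10° lat. Centre is SW corner plus half of each.
latitude 65.0, longitude -50.0.

65.0, -50.0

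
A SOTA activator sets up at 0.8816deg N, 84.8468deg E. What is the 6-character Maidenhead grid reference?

NJ20kv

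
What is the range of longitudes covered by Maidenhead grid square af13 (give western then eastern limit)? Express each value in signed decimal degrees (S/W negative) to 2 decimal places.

Field A=0, F=5: +0·20° lon, +5·10° lat → SW at lon -180°, lat -40°.
Square 1, 3: +1·2° lon, +3·1° lat → SW at lon -178°, lat -37°.
Cell spans 2° lon × 1° lat.
west -178.00, east -176.00.

-178.00, -176.00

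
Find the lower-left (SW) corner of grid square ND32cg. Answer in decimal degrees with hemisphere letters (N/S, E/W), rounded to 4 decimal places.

57.7500° S, 86.1667° E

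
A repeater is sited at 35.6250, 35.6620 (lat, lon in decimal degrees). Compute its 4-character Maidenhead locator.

KM75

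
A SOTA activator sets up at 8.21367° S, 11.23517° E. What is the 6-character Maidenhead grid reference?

JI51os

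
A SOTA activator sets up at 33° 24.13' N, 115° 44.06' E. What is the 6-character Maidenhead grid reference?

Add 180° to longitude and 90° to latitude: 295.7343, 123.4022.
Field: lon ⌊295.7343/20⌋ = 14 → O; lat ⌊123.4022/10⌋ = 12 → M.
Square: lon ⌊15.7343/2⌋ = 7; lat ⌊3.4022/1⌋ = 3.
Subsquare: lon ⌊1.7343/0.0833333⌋ = 20 → u; lat ⌊0.4022/0.0416667⌋ = 9 → j.

OM73uj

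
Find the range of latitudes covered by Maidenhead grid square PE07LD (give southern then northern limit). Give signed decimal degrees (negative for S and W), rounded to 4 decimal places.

-42.8750, -42.8333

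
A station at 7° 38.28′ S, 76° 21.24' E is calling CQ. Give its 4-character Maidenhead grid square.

Shift to the Maidenhead origin (180°W, 90°S): lon 256.35, lat 82.36.
Field: 256.35/20 → 12 → M, 82.36/10 → 8 → I; chars MI.
Square: 16.35/2 → 8, 2.36/1 → 2; chars 82.

MI82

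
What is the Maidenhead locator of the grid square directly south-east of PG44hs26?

Longitude extended square 2; +1 → 3.
Latitude extended square 6; −1 → 5.

PG44hs35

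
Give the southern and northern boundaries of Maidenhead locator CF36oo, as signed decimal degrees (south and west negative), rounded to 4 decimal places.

Field C=2, F=5: +2·20° lon, +5·10° lat → SW at lon -140°, lat -40°.
Square 3, 6: +3·2° lon, +6·1° lat → SW at lon -134°, lat -34°.
Subsquare o=14, o=14: +14·0.0833333° lon, +14·0.0416667° lat → SW at lon -132.833°, lat -33.4167°.
Cell spans 0.0833333° lon × 0.0416667° lat.
south -33.4167, north -33.3750.

-33.4167, -33.3750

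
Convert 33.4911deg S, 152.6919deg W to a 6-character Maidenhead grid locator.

BF36pm

Add 180° to longitude and 90° to latitude: 27.3081, 56.5089.
Field: lon ⌊27.3081/20⌋ = 1 → B; lat ⌊56.5089/10⌋ = 5 → F.
Square: lon ⌊7.3081/2⌋ = 3; lat ⌊6.5089/1⌋ = 6.
Subsquare: lon ⌊1.3081/0.0833333⌋ = 15 → p; lat ⌊0.5089/0.0416667⌋ = 12 → m.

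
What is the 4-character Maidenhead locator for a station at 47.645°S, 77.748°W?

FE12

Add 180° to longitude and 90° to latitude: 102.25, 42.35.
Field: 102.25/20 → 5 → F, 42.35/10 → 4 → E; chars FE.
Square: 2.25/2 → 1, 2.35/1 → 2; chars 12.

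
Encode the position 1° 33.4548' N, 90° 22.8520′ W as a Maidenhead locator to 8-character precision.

Add 180° to longitude and 90° to latitude: 89.61913, 91.55758.
Field: lon ⌊89.61913/20⌋ = 4 → E; lat ⌊91.55758/10⌋ = 9 → J.
Square: lon ⌊9.61913/2⌋ = 4; lat ⌊1.55758/1⌋ = 1.
Subsquare: lon ⌊1.61913/0.0833333⌋ = 19 → t; lat ⌊0.55758/0.0416667⌋ = 13 → n.
Extended square: lon ⌊0.03580/0.00833333⌋ = 4; lat ⌊0.01591/0.00416667⌋ = 3.

EJ41tn43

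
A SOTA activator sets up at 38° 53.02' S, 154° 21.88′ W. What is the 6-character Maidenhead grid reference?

BF21tc

Offset from 180°W / 90°S: lon 25.6353°, lat 51.1163°.
Field (20°×10°, letters A–R): lon ⌊25.6353/20⌋ = 1 → B; lat ⌊51.1163/10⌋ = 5 → F.
Square (2°×1°, digits 0–9): lon ⌊5.6353/2⌋ = 2; lat ⌊1.1163/1⌋ = 1.
Subsquare (5′×2.5′, letters a–x): lon ⌊1.6353/0.0833333⌋ = 19 → t; lat ⌊0.1163/0.0416667⌋ = 2 → c.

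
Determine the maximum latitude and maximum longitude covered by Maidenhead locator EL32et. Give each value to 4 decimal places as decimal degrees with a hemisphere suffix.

Field E=4, L=11: +4·20° lon, +11·10° lat → SW at lon -100°, lat 20°.
Square 3, 2: +3·2° lon, +2·1° lat → SW at lon -94°, lat 22°.
Subsquare e=4, t=19: +4·0.0833333° lon, +19·0.0416667° lat → SW at lon -93.6667°, lat 22.7917°.
Cell spans 0.0833333° lon × 0.0416667° lat. NE corner is SW corner plus one full cell.
latitude 22.8333° N, longitude 93.5833° W.

22.8333° N, 93.5833° W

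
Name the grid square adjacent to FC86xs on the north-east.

FC96at

Longitude subsquare x = 23; +1 → 24, wraps to 0 = a, carry into square.
Longitude square 8; +1 → 9.
Latitude subsquare s = 18; +1 → 19 = t.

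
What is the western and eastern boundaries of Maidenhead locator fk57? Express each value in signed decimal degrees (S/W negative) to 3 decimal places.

Field F=5, K=10: +5·20° lon, +10·10° lat → SW at lon -80°, lat 10°.
Square 5, 7: +5·2° lon, +7·1° lat → SW at lon -70°, lat 17°.
Cell spans 2° lon × 1° lat.
west -70.000, east -68.000.

-70.000, -68.000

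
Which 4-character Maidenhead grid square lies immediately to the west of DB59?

DB49

Longitude square 5; −1 → 4.
The latitude characters are unchanged.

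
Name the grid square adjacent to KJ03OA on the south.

Latitude subsquare a = 0; −1 → -1, wraps to 23 = x, carry into square.
Latitude square 3; −1 → 2.
The longitude characters are unchanged.

KJ02ox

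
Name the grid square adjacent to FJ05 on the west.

EJ95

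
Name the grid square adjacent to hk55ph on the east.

HK55qh

Longitude subsquare p = 15; +1 → 16 = q.
The latitude characters are unchanged.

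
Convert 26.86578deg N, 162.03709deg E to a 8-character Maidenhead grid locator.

RL16au47

Offset from 180°W / 90°S: lon 342.03709°, lat 116.86578°.
Field: lon ⌊342.03709/20⌋ = 17 → R; lat ⌊116.86578/10⌋ = 11 → L.
Square: lon ⌊2.03709/2⌋ = 1; lat ⌊6.86578/1⌋ = 6.
Subsquare: lon ⌊0.03709/0.0833333⌋ = 0 → a; lat ⌊0.86578/0.0416667⌋ = 20 → u.
Extended square: lon ⌊0.03709/0.00833333⌋ = 4; lat ⌊0.03245/0.00416667⌋ = 7.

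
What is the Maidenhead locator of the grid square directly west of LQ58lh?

LQ58kh

Longitude subsquare l = 11; −1 → 10 = k.
The latitude characters are unchanged.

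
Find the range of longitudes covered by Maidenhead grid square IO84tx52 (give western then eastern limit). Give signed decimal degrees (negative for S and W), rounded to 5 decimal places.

Field I=8, O=14: +8·20° lon, +14·10° lat → SW at lon -20°, lat 50°.
Square 8, 4: +8·2° lon, +4·1° lat → SW at lon -4°, lat 54°.
Subsquare t=19, x=23: +19·0.0833333° lon, +23·0.0416667° lat → SW at lon -2.41667°, lat 54.9583°.
Extended square 5, 2: +5·0.00833333° lon, +2·0.00416667° lat → SW at lon -2.375°, lat 54.9667°.
Cell spans 0.00833333° lon × 0.00416667° lat.
west -2.37500, east -2.36667.

-2.37500, -2.36667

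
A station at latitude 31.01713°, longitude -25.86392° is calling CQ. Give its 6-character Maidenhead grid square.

HM71ba

Offset from 180°W / 90°S: lon 154.1361°, lat 121.0171°.
Field (20°×10°, letters A–R): lon ⌊154.1361/20⌋ = 7 → H; lat ⌊121.0171/10⌋ = 12 → M.
Square (2°×1°, digits 0–9): lon ⌊14.1361/2⌋ = 7; lat ⌊1.0171/1⌋ = 1.
Subsquare (5′×2.5′, letters a–x): lon ⌊0.1361/0.0833333⌋ = 1 → b; lat ⌊0.0171/0.0416667⌋ = 0 → a.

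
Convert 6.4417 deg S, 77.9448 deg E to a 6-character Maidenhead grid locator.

MI83xn

Add 180° to longitude and 90° to latitude: 257.9448, 83.5583.
Field: 257.9448/20 → 12 → M, 83.5583/10 → 8 → I; chars MI.
Square: 17.9448/2 → 8, 3.5583/1 → 3; chars 83.
Subsquare: 1.9448/0.0833333 → 23 → x, 0.5583/0.0416667 → 13 → n; chars xn.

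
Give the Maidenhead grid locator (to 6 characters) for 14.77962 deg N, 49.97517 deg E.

LK44xs

Offset from 180°W / 90°S: lon 229.9752°, lat 104.7796°.
Field: 229.9752/20 → 11 → L, 104.7796/10 → 10 → K; chars LK.
Square: 9.9752/2 → 4, 4.7796/1 → 4; chars 44.
Subsquare: 1.9752/0.0833333 → 23 → x, 0.7796/0.0416667 → 18 → s; chars xs.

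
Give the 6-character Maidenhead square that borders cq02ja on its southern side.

Latitude subsquare a = 0; −1 → -1, wraps to 23 = x, carry into square.
Latitude square 2; −1 → 1.
The longitude characters are unchanged.

CQ01jx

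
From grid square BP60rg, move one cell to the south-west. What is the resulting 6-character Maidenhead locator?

BP60qf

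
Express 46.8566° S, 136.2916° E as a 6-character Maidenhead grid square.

PE83dd

Shift to the Maidenhead origin (180°W, 90°S): lon 316.2916, lat 43.1434.
Field (20°×10°, letters A–R): lon ⌊316.2916/20⌋ = 15 → P; lat ⌊43.1434/10⌋ = 4 → E.
Square (2°×1°, digits 0–9): lon ⌊16.2916/2⌋ = 8; lat ⌊3.1434/1⌋ = 3.
Subsquare (5′×2.5′, letters a–x): lon ⌊0.2916/0.0833333⌋ = 3 → d; lat ⌊0.1434/0.0416667⌋ = 3 → d.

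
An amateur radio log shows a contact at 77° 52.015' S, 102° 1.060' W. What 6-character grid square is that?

DB82xd

Offset from 180°W / 90°S: lon 77.9823°, lat 12.1331°.
Field (20°×10°, letters A–R): lon ⌊77.9823/20⌋ = 3 → D; lat ⌊12.1331/10⌋ = 1 → B.
Square (2°×1°, digits 0–9): lon ⌊17.9823/2⌋ = 8; lat ⌊2.1331/1⌋ = 2.
Subsquare (5′×2.5′, letters a–x): lon ⌊1.9823/0.0833333⌋ = 23 → x; lat ⌊0.1331/0.0416667⌋ = 3 → d.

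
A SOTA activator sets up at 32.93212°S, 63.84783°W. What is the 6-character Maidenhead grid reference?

Add 180° to longitude and 90° to latitude: 116.1522, 57.0679.
Field: 116.1522/20 → 5 → F, 57.0679/10 → 5 → F; chars FF.
Square: 16.1522/2 → 8, 7.0679/1 → 7; chars 87.
Subsquare: 0.1522/0.0833333 → 1 → b, 0.0679/0.0416667 → 1 → b; chars bb.

FF87bb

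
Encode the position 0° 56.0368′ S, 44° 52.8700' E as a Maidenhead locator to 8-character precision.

LI29kb55

Offset from 180°W / 90°S: lon 224.88117°, lat 89.06605°.
Field (20°×10°, letters A–R): 224.88117/20 → 11 → L, 89.06605/10 → 8 → I; chars LI.
Square (2°×1°, digits 0–9): 4.88117/2 → 2, 9.06605/1 → 9; chars 29.
Subsquare (5′×2.5′, letters a–x): 0.88117/0.0833333 → 10 → k, 0.06605/0.0416667 → 1 → b; chars kb.
Extended square (30″×15″, digits 0–9): 0.04783/0.00833333 → 5, 0.02439/0.00416667 → 5; chars 55.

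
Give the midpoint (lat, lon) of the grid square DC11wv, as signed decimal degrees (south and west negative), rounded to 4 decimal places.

Field D=3, C=2: +3·20° lon, +2·10° lat → SW at lon -120°, lat -70°.
Square 1, 1: +1·2° lon, +1·1° lat → SW at lon -118°, lat -69°.
Subsquare w=22, v=21: +22·0.0833333° lon, +21·0.0416667° lat → SW at lon -116.167°, lat -68.125°.
Cell spans 0.0833333° lon × 0.0416667° lat. Centre is SW corner plus half of each.
latitude -68.1042, longitude -116.1250.

-68.1042, -116.1250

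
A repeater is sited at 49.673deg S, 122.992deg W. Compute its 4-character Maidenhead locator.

CE80

Add 180° to longitude and 90° to latitude: 57.01, 40.33.
Field (20°×10°, letters A–R): 57.01/20 → 2 → C, 40.33/10 → 4 → E; chars CE.
Square (2°×1°, digits 0–9): 17.01/2 → 8, 0.33/1 → 0; chars 80.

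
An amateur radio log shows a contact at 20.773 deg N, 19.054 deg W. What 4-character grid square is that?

Add 180° to longitude and 90° to latitude: 160.95, 110.77.
Field (20°×10°, letters A–R): 160.95/20 → 8 → I, 110.77/10 → 11 → L; chars IL.
Square (2°×1°, digits 0–9): 0.95/2 → 0, 0.77/1 → 0; chars 00.

IL00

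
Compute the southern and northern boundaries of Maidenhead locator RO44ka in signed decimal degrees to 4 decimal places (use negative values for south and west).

54.0000, 54.0417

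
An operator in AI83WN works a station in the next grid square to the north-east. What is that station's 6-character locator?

Longitude subsquare w = 22; +1 → 23 = x.
Latitude subsquare n = 13; +1 → 14 = o.

AI83xo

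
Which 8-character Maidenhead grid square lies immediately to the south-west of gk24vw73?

Longitude extended square 7; −1 → 6.
Latitude extended square 3; −1 → 2.

GK24vw62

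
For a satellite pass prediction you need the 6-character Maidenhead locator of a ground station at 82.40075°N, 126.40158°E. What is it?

PR32ej

Add 180° to longitude and 90° to latitude: 306.4016, 172.4008.
Field: lon ⌊306.4016/20⌋ = 15 → P; lat ⌊172.4008/10⌋ = 17 → R.
Square: lon ⌊6.4016/2⌋ = 3; lat ⌊2.4008/1⌋ = 2.
Subsquare: lon ⌊0.4016/0.0833333⌋ = 4 → e; lat ⌊0.4008/0.0416667⌋ = 9 → j.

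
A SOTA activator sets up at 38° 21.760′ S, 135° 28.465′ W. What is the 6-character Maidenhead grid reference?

Offset from 180°W / 90°S: lon 44.5256°, lat 51.6373°.
Field: 44.5256/20 → 2 → C, 51.6373/10 → 5 → F; chars CF.
Square: 4.5256/2 → 2, 1.6373/1 → 1; chars 21.
Subsquare: 0.5256/0.0833333 → 6 → g, 0.6373/0.0416667 → 15 → p; chars gp.

CF21gp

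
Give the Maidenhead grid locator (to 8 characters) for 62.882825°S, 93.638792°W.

Add 180° to longitude and 90° to latitude: 86.36121, 27.11718.
Field (20°×10°, letters A–R): lon ⌊86.36121/20⌋ = 4 → E; lat ⌊27.11718/10⌋ = 2 → C.
Square (2°×1°, digits 0–9): lon ⌊6.36121/2⌋ = 3; lat ⌊7.11718/1⌋ = 7.
Subsquare (5′×2.5′, letters a–x): lon ⌊0.36121/0.0833333⌋ = 4 → e; lat ⌊0.11718/0.0416667⌋ = 2 → c.
Extended square (30″×15″, digits 0–9): lon ⌊0.02787/0.00833333⌋ = 3; lat ⌊0.03384/0.00416667⌋ = 8.

EC37ec38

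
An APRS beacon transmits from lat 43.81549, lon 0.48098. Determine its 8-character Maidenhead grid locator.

Shift to the Maidenhead origin (180°W, 90°S): lon 180.48098, lat 133.81549.
Field (20°×10°, letters A–R): 180.48098/20 → 9 → J, 133.81549/10 → 13 → N; chars JN.
Square (2°×1°, digits 0–9): 0.48098/2 → 0, 3.81549/1 → 3; chars 03.
Subsquare (5′×2.5′, letters a–x): 0.48098/0.0833333 → 5 → f, 0.81549/0.0416667 → 19 → t; chars ft.
Extended square (30″×15″, digits 0–9): 0.06431/0.00833333 → 7, 0.02382/0.00416667 → 5; chars 75.

JN03ft75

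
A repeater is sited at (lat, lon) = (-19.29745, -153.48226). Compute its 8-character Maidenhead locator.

Add 180° to longitude and 90° to latitude: 26.51774, 70.70255.
Field: 26.51774/20 → 1 → B, 70.70255/10 → 7 → H; chars BH.
Square: 6.51774/2 → 3, 0.70255/1 → 0; chars 30.
Subsquare: 0.51774/0.0833333 → 6 → g, 0.70255/0.0416667 → 16 → q; chars gq.
Extended square: 0.01774/0.00833333 → 2, 0.03588/0.00416667 → 8; chars 28.

BH30gq28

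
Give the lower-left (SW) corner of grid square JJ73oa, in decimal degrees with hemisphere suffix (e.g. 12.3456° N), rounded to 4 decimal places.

3.0000° N, 15.1667° E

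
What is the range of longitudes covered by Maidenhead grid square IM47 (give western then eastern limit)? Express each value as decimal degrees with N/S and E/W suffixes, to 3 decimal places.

12.000° W, 10.000° W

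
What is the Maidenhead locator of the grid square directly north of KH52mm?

KH52mn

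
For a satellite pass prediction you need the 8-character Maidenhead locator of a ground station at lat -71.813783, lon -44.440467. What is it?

GB78se74

Offset from 180°W / 90°S: lon 135.55953°, lat 18.18622°.
Field: lon ⌊135.55953/20⌋ = 6 → G; lat ⌊18.18622/10⌋ = 1 → B.
Square: lon ⌊15.55953/2⌋ = 7; lat ⌊8.18622/1⌋ = 8.
Subsquare: lon ⌊1.55953/0.0833333⌋ = 18 → s; lat ⌊0.18622/0.0416667⌋ = 4 → e.
Extended square: lon ⌊0.05953/0.00833333⌋ = 7; lat ⌊0.01955/0.00416667⌋ = 4.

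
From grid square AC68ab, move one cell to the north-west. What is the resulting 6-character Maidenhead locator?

Longitude subsquare a = 0; −1 → -1, wraps to 23 = x, carry into square.
Longitude square 6; −1 → 5.
Latitude subsquare b = 1; +1 → 2 = c.

AC58xc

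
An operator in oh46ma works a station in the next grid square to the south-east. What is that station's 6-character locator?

OH45nx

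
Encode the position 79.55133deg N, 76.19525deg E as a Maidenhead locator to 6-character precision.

Offset from 180°W / 90°S: lon 256.1952°, lat 169.5513°.
Field: lon ⌊256.1952/20⌋ = 12 → M; lat ⌊169.5513/10⌋ = 16 → Q.
Square: lon ⌊16.1952/2⌋ = 8; lat ⌊9.5513/1⌋ = 9.
Subsquare: lon ⌊0.1952/0.0833333⌋ = 2 → c; lat ⌊0.5513/0.0416667⌋ = 13 → n.

MQ89cn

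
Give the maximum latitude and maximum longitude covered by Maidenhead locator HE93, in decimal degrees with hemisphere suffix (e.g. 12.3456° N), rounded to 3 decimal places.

Field H=7, E=4: +7·20° lon, +4·10° lat → SW at lon -40°, lat -50°.
Square 9, 3: +9·2° lon, +3·1° lat → SW at lon -22°, lat -47°.
Cell spans 2° lon × 1° lat. NE corner is SW corner plus one full cell.
latitude 46.000° S, longitude 20.000° W.

46.000° S, 20.000° W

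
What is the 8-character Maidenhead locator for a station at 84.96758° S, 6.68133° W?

Offset from 180°W / 90°S: lon 173.31867°, lat 5.03242°.
Field: 173.31867/20 → 8 → I, 5.03242/10 → 0 → A; chars IA.
Square: 13.31867/2 → 6, 5.03242/1 → 5; chars 65.
Subsquare: 1.31867/0.0833333 → 15 → p, 0.03242/0.0416667 → 0 → a; chars pa.
Extended square: 0.06867/0.00833333 → 8, 0.03242/0.00416667 → 7; chars 87.

IA65pa87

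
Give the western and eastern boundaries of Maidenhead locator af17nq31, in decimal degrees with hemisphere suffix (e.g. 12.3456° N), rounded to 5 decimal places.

Field A=0, F=5: +0·20° lon, +5·10° lat → SW at lon -180°, lat -40°.
Square 1, 7: +1·2° lon, +7·1° lat → SW at lon -178°, lat -33°.
Subsquare n=13, q=16: +13·0.0833333° lon, +16·0.0416667° lat → SW at lon -176.917°, lat -32.3333°.
Extended square 3, 1: +3·0.00833333° lon, +1·0.00416667° lat → SW at lon -176.892°, lat -32.3292°.
Cell spans 0.00833333° lon × 0.00416667° lat.
west 176.89167° W, east 176.88333° W.

176.89167° W, 176.88333° W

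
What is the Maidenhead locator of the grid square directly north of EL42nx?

EL43na

Latitude subsquare x = 23; +1 → 24, wraps to 0 = a, carry into square.
Latitude square 2; +1 → 3.
The longitude characters are unchanged.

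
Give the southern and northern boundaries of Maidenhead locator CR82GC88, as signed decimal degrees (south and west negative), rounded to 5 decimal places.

82.11667, 82.12083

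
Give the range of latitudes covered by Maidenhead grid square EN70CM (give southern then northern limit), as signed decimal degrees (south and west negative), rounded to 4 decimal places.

40.5000, 40.5417

Field E=4, N=13: +4·20° lon, +13·10° lat → SW at lon -100°, lat 40°.
Square 7, 0: +7·2° lon, +0·1° lat → SW at lon -86°, lat 40°.
Subsquare c=2, m=12: +2·0.0833333° lon, +12·0.0416667° lat → SW at lon -85.8333°, lat 40.5°.
Cell spans 0.0833333° lon × 0.0416667° lat.
south 40.5000, north 40.5417.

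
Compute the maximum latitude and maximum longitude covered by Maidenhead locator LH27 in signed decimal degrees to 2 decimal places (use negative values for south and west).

-12.00, 46.00

Field L=11, H=7: +11·20° lon, +7·10° lat → SW at lon 40°, lat -20°.
Square 2, 7: +2·2° lon, +7·1° lat → SW at lon 44°, lat -13°.
Cell spans 2° lon × 1° lat. NE corner is SW corner plus one full cell.
latitude -12.00, longitude 46.00.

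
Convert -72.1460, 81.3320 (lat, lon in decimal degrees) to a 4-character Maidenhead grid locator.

NB07

Add 180° to longitude and 90° to latitude: 261.33, 17.85.
Field (20°×10°, letters A–R): lon ⌊261.33/20⌋ = 13 → N; lat ⌊17.85/10⌋ = 1 → B.
Square (2°×1°, digits 0–9): lon ⌊1.33/2⌋ = 0; lat ⌊7.85/1⌋ = 7.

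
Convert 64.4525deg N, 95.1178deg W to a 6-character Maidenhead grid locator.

Offset from 180°W / 90°S: lon 84.8822°, lat 154.4525°.
Field: lon ⌊84.8822/20⌋ = 4 → E; lat ⌊154.4525/10⌋ = 15 → P.
Square: lon ⌊4.8822/2⌋ = 2; lat ⌊4.4525/1⌋ = 4.
Subsquare: lon ⌊0.8822/0.0833333⌋ = 10 → k; lat ⌊0.4525/0.0416667⌋ = 10 → k.

EP24kk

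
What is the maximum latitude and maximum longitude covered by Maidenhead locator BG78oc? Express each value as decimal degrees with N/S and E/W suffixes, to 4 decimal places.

21.8750° S, 144.7500° W

Field B=1, G=6: +1·20° lon, +6·10° lat → SW at lon -160°, lat -30°.
Square 7, 8: +7·2° lon, +8·1° lat → SW at lon -146°, lat -22°.
Subsquare o=14, c=2: +14·0.0833333° lon, +2·0.0416667° lat → SW at lon -144.833°, lat -21.9167°.
Cell spans 0.0833333° lon × 0.0416667° lat. NE corner is SW corner plus one full cell.
latitude 21.8750° S, longitude 144.7500° W.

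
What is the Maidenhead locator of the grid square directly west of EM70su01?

EM70ru91

Longitude extended square 0; −1 → -1, wraps to 9, carry into subsquare.
Longitude subsquare s = 18; −1 → 17 = r.
The latitude characters are unchanged.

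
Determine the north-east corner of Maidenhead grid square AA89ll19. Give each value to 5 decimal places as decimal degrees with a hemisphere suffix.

Field A=0, A=0: +0·20° lon, +0·10° lat → SW at lon -180°, lat -90°.
Square 8, 9: +8·2° lon, +9·1° lat → SW at lon -164°, lat -81°.
Subsquare l=11, l=11: +11·0.0833333° lon, +11·0.0416667° lat → SW at lon -163.083°, lat -80.5417°.
Extended square 1, 9: +1·0.00833333° lon, +9·0.00416667° lat → SW at lon -163.075°, lat -80.5042°.
Cell spans 0.00833333° lon × 0.00416667° lat. NE corner is SW corner plus one full cell.
latitude 80.50000° S, longitude 163.06667° W.

80.50000° S, 163.06667° W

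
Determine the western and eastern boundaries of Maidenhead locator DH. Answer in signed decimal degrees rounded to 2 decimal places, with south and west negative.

Field D=3, H=7: +3·20° lon, +7·10° lat → SW at lon -120°, lat -20°.
Cell spans 20° lon × 10° lat.
west -120.00, east -100.00.

-120.00, -100.00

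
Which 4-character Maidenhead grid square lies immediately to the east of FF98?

GF08

Longitude square 9; +1 → 10, wraps to 0, carry into field.
Longitude field F = 5; +1 → 6 = G.
The latitude characters are unchanged.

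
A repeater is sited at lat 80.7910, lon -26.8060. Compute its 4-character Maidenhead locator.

HR60

Shift to the Maidenhead origin (180°W, 90°S): lon 153.19, lat 170.79.
Field: 153.19/20 → 7 → H, 170.79/10 → 17 → R; chars HR.
Square: 13.19/2 → 6, 0.79/1 → 0; chars 60.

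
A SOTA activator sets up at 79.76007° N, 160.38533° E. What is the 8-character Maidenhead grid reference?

RQ09es62

Offset from 180°W / 90°S: lon 340.38533°, lat 169.76007°.
Field: 340.38533/20 → 17 → R, 169.76007/10 → 16 → Q; chars RQ.
Square: 0.38533/2 → 0, 9.76007/1 → 9; chars 09.
Subsquare: 0.38533/0.0833333 → 4 → e, 0.76007/0.0416667 → 18 → s; chars es.
Extended square: 0.05200/0.00833333 → 6, 0.01007/0.00416667 → 2; chars 62.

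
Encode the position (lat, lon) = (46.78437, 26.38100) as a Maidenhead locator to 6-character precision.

KN36es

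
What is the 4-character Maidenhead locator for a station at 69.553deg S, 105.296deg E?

OC20

Offset from 180°W / 90°S: lon 285.30°, lat 20.45°.
Field: 285.30/20 → 14 → O, 20.45/10 → 2 → C; chars OC.
Square: 5.30/2 → 2, 0.45/1 → 0; chars 20.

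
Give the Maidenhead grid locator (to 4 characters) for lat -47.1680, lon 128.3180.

PE42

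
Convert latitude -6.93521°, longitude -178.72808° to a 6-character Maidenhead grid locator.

AI03pb

Add 180° to longitude and 90° to latitude: 1.2719, 83.0648.
Field: 1.2719/20 → 0 → A, 83.0648/10 → 8 → I; chars AI.
Square: 1.2719/2 → 0, 3.0648/1 → 3; chars 03.
Subsquare: 1.2719/0.0833333 → 15 → p, 0.0648/0.0416667 → 1 → b; chars pb.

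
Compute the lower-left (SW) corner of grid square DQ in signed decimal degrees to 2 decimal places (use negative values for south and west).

70.00, -120.00

Field D=3, Q=16: +3·20° lon, +16·10° lat → SW at lon -120°, lat 70°.
latitude 70.00, longitude -120.00.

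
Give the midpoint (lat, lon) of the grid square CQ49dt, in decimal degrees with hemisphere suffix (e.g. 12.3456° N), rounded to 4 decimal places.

79.8125° N, 131.7083° W

Field C=2, Q=16: +2·20° lon, +16·10° lat → SW at lon -140°, lat 70°.
Square 4, 9: +4·2° lon, +9·1° lat → SW at lon -132°, lat 79°.
Subsquare d=3, t=19: +3·0.0833333° lon, +19·0.0416667° lat → SW at lon -131.75°, lat 79.7917°.
Cell spans 0.0833333° lon × 0.0416667° lat. Centre is SW corner plus half of each.
latitude 79.8125° N, longitude 131.7083° W.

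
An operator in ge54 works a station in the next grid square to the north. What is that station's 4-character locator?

GE55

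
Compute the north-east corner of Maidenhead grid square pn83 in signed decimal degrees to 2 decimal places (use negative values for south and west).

44.00, 138.00

Field P=15, N=13: +15·20° lon, +13·10° lat → SW at lon 120°, lat 40°.
Square 8, 3: +8·2° lon, +3·1° lat → SW at lon 136°, lat 43°.
Cell spans 2° lon × 1° lat. NE corner is SW corner plus one full cell.
latitude 44.00, longitude 138.00.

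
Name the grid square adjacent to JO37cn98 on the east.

JO37dn08

Longitude extended square 9; +1 → 10, wraps to 0, carry into subsquare.
Longitude subsquare c = 2; +1 → 3 = d.
The latitude characters are unchanged.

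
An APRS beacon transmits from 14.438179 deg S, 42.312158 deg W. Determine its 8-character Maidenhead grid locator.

GH85un24

Offset from 180°W / 90°S: lon 137.68784°, lat 75.56182°.
Field: 137.68784/20 → 6 → G, 75.56182/10 → 7 → H; chars GH.
Square: 17.68784/2 → 8, 5.56182/1 → 5; chars 85.
Subsquare: 1.68784/0.0833333 → 20 → u, 0.56182/0.0416667 → 13 → n; chars un.
Extended square: 0.02118/0.00833333 → 2, 0.02015/0.00416667 → 4; chars 24.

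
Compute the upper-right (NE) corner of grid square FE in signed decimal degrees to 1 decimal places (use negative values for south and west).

-40.0, -60.0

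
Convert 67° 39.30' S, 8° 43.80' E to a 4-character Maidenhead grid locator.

Offset from 180°W / 90°S: lon 188.73°, lat 22.34°.
Field (20°×10°, letters A–R): lon ⌊188.73/20⌋ = 9 → J; lat ⌊22.34/10⌋ = 2 → C.
Square (2°×1°, digits 0–9): lon ⌊8.73/2⌋ = 4; lat ⌊2.34/1⌋ = 2.

JC42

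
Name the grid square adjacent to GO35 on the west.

GO25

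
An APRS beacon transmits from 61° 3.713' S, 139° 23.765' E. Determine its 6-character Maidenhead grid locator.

PC98qw

Offset from 180°W / 90°S: lon 319.3961°, lat 28.9381°.
Field: 319.3961/20 → 15 → P, 28.9381/10 → 2 → C; chars PC.
Square: 19.3961/2 → 9, 8.9381/1 → 8; chars 98.
Subsquare: 1.3961/0.0833333 → 16 → q, 0.9381/0.0416667 → 22 → w; chars qw.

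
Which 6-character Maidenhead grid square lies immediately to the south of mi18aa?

Latitude subsquare a = 0; −1 → -1, wraps to 23 = x, carry into square.
Latitude square 8; −1 → 7.
The longitude characters are unchanged.

MI17ax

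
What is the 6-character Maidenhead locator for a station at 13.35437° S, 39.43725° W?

HH06gp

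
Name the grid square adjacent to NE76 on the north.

NE77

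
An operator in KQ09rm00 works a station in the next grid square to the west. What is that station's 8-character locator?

KQ09qm90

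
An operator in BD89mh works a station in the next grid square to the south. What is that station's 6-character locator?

BD89mg

Latitude subsquare h = 7; −1 → 6 = g.
The longitude characters are unchanged.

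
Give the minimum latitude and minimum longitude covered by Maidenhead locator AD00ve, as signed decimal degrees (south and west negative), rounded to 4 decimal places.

Field A=0, D=3: +0·20° lon, +3·10° lat → SW at lon -180°, lat -60°.
Square 0, 0: +0·2° lon, +0·1° lat → SW at lon -180°, lat -60°.
Subsquare v=21, e=4: +21·0.0833333° lon, +4·0.0416667° lat → SW at lon -178.25°, lat -59.8333°.
latitude -59.8333, longitude -178.2500.

-59.8333, -178.2500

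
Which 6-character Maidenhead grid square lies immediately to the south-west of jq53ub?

JQ53ta

Longitude subsquare u = 20; −1 → 19 = t.
Latitude subsquare b = 1; −1 → 0 = a.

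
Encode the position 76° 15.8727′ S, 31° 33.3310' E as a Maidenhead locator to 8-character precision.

KB53sr66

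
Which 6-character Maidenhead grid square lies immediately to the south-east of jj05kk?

JJ05lj

Longitude subsquare k = 10; +1 → 11 = l.
Latitude subsquare k = 10; −1 → 9 = j.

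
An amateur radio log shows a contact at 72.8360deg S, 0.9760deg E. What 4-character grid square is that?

JB07

Offset from 180°W / 90°S: lon 180.98°, lat 17.16°.
Field: lon ⌊180.98/20⌋ = 9 → J; lat ⌊17.16/10⌋ = 1 → B.
Square: lon ⌊0.98/2⌋ = 0; lat ⌊7.16/1⌋ = 7.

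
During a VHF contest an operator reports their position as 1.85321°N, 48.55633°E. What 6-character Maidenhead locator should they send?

Shift to the Maidenhead origin (180°W, 90°S): lon 228.5563, lat 91.8532.
Field (20°×10°, letters A–R): 228.5563/20 → 11 → L, 91.8532/10 → 9 → J; chars LJ.
Square (2°×1°, digits 0–9): 8.5563/2 → 4, 1.8532/1 → 1; chars 41.
Subsquare (5′×2.5′, letters a–x): 0.5563/0.0833333 → 6 → g, 0.8532/0.0416667 → 20 → u; chars gu.

LJ41gu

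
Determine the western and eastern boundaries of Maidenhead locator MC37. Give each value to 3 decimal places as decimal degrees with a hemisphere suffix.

66.000° E, 68.000° E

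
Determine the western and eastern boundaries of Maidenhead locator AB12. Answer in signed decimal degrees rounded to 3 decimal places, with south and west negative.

-178.000, -176.000

Field A=0, B=1: +0·20° lon, +1·10° lat → SW at lon -180°, lat -80°.
Square 1, 2: +1·2° lon, +2·1° lat → SW at lon -178°, lat -78°.
Cell spans 2° lon × 1° lat.
west -178.000, east -176.000.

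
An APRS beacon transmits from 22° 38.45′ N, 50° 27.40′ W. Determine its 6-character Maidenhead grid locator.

Add 180° to longitude and 90° to latitude: 129.5433, 112.6408.
Field (20°×10°, letters A–R): 129.5433/20 → 6 → G, 112.6408/10 → 11 → L; chars GL.
Square (2°×1°, digits 0–9): 9.5433/2 → 4, 2.6408/1 → 2; chars 42.
Subsquare (5′×2.5′, letters a–x): 1.5433/0.0833333 → 18 → s, 0.6408/0.0416667 → 15 → p; chars sp.

GL42sp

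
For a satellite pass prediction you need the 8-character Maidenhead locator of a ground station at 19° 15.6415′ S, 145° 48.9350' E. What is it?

QH20vr77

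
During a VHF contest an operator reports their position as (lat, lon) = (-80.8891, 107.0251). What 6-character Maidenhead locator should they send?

OA39mc

Offset from 180°W / 90°S: lon 287.0251°, lat 9.1109°.
Field: lon ⌊287.0251/20⌋ = 14 → O; lat ⌊9.1109/10⌋ = 0 → A.
Square: lon ⌊7.0251/2⌋ = 3; lat ⌊9.1109/1⌋ = 9.
Subsquare: lon ⌊1.0251/0.0833333⌋ = 12 → m; lat ⌊0.1109/0.0416667⌋ = 2 → c.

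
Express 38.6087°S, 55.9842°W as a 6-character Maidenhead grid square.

Add 180° to longitude and 90° to latitude: 124.0158, 51.3913.
Field: lon ⌊124.0158/20⌋ = 6 → G; lat ⌊51.3913/10⌋ = 5 → F.
Square: lon ⌊4.0158/2⌋ = 2; lat ⌊1.3913/1⌋ = 1.
Subsquare: lon ⌊0.0158/0.0833333⌋ = 0 → a; lat ⌊0.3913/0.0416667⌋ = 9 → j.

GF21aj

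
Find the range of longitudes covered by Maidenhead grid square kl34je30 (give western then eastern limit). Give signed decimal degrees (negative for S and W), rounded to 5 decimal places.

Field K=10, L=11: +10·20° lon, +11·10° lat → SW at lon 20°, lat 20°.
Square 3, 4: +3·2° lon, +4·1° lat → SW at lon 26°, lat 24°.
Subsquare j=9, e=4: +9·0.0833333° lon, +4·0.0416667° lat → SW at lon 26.75°, lat 24.1667°.
Extended square 3, 0: +3·0.00833333° lon, +0·0.00416667° lat → SW at lon 26.775°, lat 24.1667°.
Cell spans 0.00833333° lon × 0.00416667° lat.
west 26.77500, east 26.78333.

26.77500, 26.78333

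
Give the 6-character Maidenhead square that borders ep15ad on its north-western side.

EP05xe

Longitude subsquare a = 0; −1 → -1, wraps to 23 = x, carry into square.
Longitude square 1; −1 → 0.
Latitude subsquare d = 3; +1 → 4 = e.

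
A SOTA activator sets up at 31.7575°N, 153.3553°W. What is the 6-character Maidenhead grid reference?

Add 180° to longitude and 90° to latitude: 26.6447, 121.7575.
Field (20°×10°, letters A–R): lon ⌊26.6447/20⌋ = 1 → B; lat ⌊121.7575/10⌋ = 12 → M.
Square (2°×1°, digits 0–9): lon ⌊6.6447/2⌋ = 3; lat ⌊1.7575/1⌋ = 1.
Subsquare (5′×2.5′, letters a–x): lon ⌊0.6447/0.0833333⌋ = 7 → h; lat ⌊0.7575/0.0416667⌋ = 18 → s.

BM31hs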